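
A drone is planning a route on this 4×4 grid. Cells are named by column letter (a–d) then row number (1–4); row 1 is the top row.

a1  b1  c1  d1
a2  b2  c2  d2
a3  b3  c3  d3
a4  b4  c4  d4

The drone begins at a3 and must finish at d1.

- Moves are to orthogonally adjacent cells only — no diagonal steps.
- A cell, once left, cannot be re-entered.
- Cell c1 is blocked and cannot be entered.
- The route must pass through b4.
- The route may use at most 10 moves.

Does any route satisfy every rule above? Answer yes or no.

yes

One route that works: a3 → a4 → b4 → b3 → b2 → c2 → d2 → d1.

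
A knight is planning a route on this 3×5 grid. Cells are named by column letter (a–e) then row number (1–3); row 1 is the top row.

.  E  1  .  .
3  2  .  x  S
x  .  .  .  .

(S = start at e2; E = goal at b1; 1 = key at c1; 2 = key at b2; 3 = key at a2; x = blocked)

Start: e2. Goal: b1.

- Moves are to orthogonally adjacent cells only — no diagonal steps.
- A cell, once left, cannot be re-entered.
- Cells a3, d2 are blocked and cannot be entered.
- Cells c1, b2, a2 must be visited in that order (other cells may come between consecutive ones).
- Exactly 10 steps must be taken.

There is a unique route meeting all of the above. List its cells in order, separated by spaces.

e2 e1 d1 c1 c2 c3 b3 b2 a2 a1 b1

The waypoints must appear in the order c1, b2, a2, with no cell reused.
Route from e2: up to e1, 2× left (reaching c1), 2× down (reaching c3), left to b3, up to b2, left to a2, up to a1, right to b1 — 10 moves in all.
Check: order respected (1 at step 3, 2 at step 7, 3 at step 8); 10 moves as required.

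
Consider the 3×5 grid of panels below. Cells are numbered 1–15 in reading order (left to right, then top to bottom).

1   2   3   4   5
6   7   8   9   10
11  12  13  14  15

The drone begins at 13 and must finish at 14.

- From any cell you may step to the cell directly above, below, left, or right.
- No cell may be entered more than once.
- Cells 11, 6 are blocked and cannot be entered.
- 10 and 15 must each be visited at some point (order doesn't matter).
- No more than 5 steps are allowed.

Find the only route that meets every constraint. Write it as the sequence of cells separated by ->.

The budget equals the shortest possible length, so every move has to be on a shortest route through the required cells.
Route from 13: up 1 to 8, right 2 to 10, down 1 to 15, left 1 to 14 — 5 moves in all.
Check: all required cells visited; 5 ≤ 5 moves.

13 -> 8 -> 9 -> 10 -> 15 -> 14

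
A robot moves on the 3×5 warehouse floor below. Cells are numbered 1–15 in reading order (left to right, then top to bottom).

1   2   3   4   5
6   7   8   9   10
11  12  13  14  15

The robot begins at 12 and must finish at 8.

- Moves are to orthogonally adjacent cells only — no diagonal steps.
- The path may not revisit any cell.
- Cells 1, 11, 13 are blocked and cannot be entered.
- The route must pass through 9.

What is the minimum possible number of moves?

6

Any route passes through 9 somewhere between 12 and 8. Summing Manhattan distances along the two legs (12 → 9 → 8) gives a lower bound of 3 + 1 = 4 moves.
The shortest route satisfying every rule uses 6 moves: 12 → 7 → 2 → 3 → 4 → 9 → 8.
The no-revisit rule (legs can't share cells) pushes the minimum above the 4-move bound; an exhaustive check rules out every length from 4 to 5, leaving 6 as the minimum.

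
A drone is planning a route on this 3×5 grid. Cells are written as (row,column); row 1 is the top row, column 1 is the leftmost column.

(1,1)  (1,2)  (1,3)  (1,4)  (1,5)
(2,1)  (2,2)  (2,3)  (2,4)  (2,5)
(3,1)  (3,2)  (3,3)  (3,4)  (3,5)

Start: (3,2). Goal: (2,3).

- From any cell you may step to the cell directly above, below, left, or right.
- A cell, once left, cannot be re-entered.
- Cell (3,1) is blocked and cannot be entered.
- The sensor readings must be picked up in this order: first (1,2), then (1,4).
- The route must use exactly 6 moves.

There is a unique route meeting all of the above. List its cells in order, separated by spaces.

The waypoints must appear in the order (1,2), (1,4), with no cell reused.
Route from (3,2): 2× up (reaching (1,2)), 2× right (reaching (1,4)), down to (2,4), left to (2,3) — 6 moves in all.
Check: order respected ((1,2) at step 2, (1,4) at step 4); 6 moves as required.

(3,2) (2,2) (1,2) (1,3) (1,4) (2,4) (2,3)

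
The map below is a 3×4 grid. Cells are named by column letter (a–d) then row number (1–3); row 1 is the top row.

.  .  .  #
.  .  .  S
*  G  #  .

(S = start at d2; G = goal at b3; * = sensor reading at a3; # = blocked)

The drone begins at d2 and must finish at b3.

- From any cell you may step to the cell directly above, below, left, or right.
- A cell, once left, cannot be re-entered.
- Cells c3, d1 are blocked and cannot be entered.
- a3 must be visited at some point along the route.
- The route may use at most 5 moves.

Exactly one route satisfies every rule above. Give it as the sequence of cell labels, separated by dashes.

d2 - c2 - b2 - a2 - a3 - b3

The 5-move cap with required stops at a3 leaves no slack for detours.
Route from d2: left 3 to a2, down 1 to a3, right 1 to b3 — 5 moves in all.
Check: all required cells visited; 5 ≤ 5 moves.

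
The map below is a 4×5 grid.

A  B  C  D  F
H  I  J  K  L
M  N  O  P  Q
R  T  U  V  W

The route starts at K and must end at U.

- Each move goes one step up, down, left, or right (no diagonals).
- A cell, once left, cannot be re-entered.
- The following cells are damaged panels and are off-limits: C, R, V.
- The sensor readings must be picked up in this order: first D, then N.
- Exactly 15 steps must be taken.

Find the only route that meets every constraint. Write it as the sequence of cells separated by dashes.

K - D - F - L - Q - P - O - J - I - B - A - H - M - N - T - U

The waypoints must appear in the order D, N, with no cell reused.
Route from K: up to D, right to F, 2× down (reaching Q), 2× left (reaching O), up to J, left to I, up to B, left to A, 2× down (reaching M), right to N, down to T, right to U — 15 moves in all.
Check: order respected (D at step 1, N at step 13); 15 moves as required.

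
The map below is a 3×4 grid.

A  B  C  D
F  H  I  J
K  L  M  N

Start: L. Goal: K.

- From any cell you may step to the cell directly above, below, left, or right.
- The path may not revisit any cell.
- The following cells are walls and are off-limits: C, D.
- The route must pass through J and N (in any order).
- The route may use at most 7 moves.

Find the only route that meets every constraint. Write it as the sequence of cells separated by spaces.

The 7-move cap with required stops at J, N leaves no slack for detours.
Route from L: right 2 to N, up 1 to J, left 3 to F, down 1 to K — 7 moves in all.
Check: all required cells visited; 7 ≤ 7 moves.

L M N J I H F K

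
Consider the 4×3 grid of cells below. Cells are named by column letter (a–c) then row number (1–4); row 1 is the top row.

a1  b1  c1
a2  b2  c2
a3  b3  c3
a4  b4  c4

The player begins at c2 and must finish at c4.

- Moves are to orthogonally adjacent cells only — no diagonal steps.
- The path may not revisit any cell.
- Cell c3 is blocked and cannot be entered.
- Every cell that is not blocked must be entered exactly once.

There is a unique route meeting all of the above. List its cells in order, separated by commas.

c2, c1, b1, a1, a2, b2, b3, a3, a4, b4, c4

Need to visit all 11 open cells exactly once, starting at c2 and ending at c4.
Route from c2: up 1 to c1, left 2 to a1, down 1 to a2, right 1 to b2, down 1 to b3, left 1 to a3, down 1 to a4, right 2 to c4 — 10 moves in all.
Check: all 11 open cells covered.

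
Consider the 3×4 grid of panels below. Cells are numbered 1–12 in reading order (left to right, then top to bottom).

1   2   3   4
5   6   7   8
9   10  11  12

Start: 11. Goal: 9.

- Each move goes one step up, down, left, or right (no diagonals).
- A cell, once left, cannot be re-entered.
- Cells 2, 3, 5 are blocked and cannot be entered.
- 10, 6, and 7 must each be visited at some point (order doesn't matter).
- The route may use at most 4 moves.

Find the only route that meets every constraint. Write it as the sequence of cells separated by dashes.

11 - 7 - 6 - 10 - 9

Any route must reach 10, 6, and 7 and still end at 9 within 4 moves, so the order of the required stops is forced.
Route from 11: up 1 to 7, left 1 to 6, down 1 to 10, left 1 to 9 — 4 moves in all.
Check: all required cells visited; 4 ≤ 4 moves.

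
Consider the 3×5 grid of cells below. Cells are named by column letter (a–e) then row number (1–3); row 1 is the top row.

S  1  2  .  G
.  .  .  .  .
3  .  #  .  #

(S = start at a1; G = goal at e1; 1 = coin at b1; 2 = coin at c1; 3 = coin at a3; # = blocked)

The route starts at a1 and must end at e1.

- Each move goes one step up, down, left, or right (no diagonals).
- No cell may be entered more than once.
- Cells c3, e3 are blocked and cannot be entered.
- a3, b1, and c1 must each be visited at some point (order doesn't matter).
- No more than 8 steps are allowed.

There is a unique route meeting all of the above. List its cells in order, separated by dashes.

a1 - a2 - a3 - b3 - b2 - b1 - c1 - d1 - e1

Any route must reach a3, b1, and c1 and still end at e1 within 8 moves, so the order of the required stops is forced.
Route from a1: 2× down (reaching a3), right to b3, 2× up (reaching b1), 3× right (reaching e1) — 8 moves in all.
Check: all required cells visited; 8 ≤ 8 moves.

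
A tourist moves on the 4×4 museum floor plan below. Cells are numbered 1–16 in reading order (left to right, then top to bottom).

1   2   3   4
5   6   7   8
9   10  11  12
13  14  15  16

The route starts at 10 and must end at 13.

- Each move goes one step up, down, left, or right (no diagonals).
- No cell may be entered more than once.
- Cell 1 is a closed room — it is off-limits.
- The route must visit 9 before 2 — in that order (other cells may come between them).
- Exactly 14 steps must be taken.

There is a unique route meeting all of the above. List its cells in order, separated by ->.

The waypoints must appear in the order 9, 2, with no cell reused.
Route from 10: left 1 to 9, up 1 to 5, right 1 to 6, up 1 to 2, right 2 to 4, down 1 to 8, left 1 to 7, down 1 to 11, right 1 to 12, down 1 to 16, left 3 to 13 — 14 moves in all.
Check: order respected (9 at step 1, 2 at step 4); 14 moves as required.

10 -> 9 -> 5 -> 6 -> 2 -> 3 -> 4 -> 8 -> 7 -> 11 -> 12 -> 16 -> 15 -> 14 -> 13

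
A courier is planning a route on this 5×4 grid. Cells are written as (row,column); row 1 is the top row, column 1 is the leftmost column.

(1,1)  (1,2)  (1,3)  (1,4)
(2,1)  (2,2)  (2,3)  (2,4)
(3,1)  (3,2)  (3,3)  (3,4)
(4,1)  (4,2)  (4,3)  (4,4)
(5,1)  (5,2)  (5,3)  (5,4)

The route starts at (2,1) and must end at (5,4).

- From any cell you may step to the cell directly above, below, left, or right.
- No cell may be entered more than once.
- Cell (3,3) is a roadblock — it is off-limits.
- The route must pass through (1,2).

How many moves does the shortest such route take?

Any route passes through (1,2) somewhere between (2,1) and (5,4). Summing Manhattan distances along the two legs ((2,1) → (1,2) → (5,4)) gives a lower bound of 2 + 6 = 8 moves.
A route of 8 moves achieves this: (2,1) → (1,1) → (1,2) → (2,2) → (3,2) → (4,2) → (5,2) → (5,3) → (5,4).
Since 8 matches the lower bound, it is optimal.

8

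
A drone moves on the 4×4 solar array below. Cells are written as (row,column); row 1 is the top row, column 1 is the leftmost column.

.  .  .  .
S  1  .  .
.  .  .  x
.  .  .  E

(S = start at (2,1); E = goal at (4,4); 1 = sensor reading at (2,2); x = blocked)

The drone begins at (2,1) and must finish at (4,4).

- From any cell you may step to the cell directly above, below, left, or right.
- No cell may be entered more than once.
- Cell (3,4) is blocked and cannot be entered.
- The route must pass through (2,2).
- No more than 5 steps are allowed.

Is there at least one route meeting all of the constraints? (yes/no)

yes

One route that works: (2,1) → (2,2) → (3,2) → (4,2) → (4,3) → (4,4).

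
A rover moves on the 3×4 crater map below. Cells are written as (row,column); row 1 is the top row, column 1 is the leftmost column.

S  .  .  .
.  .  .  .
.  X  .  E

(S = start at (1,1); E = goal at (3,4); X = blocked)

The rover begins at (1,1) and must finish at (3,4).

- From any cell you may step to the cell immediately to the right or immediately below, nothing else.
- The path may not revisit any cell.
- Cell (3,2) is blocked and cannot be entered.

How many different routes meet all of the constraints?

A right/down-only route from (1,1) to (3,4) makes exactly 2 down-moves and 3 right-moves in some order.
With no other constraints that would be C(5,2) = 10 routes.
Subtract routes through each blocked cell (inclusion–exclusion for overlaps): − through (3,2): 3 → 7.
That gives 7 routes.

7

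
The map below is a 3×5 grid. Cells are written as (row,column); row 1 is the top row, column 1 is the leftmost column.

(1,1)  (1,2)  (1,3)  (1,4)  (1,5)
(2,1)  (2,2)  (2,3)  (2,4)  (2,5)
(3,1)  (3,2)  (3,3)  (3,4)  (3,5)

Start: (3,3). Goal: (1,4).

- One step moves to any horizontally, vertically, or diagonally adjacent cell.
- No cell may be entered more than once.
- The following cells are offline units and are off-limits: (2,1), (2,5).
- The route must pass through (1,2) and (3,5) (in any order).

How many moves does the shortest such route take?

Any route passes through (1,2) and (3,5) in some order between (3,3) and (1,4). Summing Chebyshev distances along each leg and taking the cheapest ordering ((3,3) → (3,5) → (1,2) → (1,4)) gives a lower bound of 2 + 3 + 2 = 7 moves.
A route of 7 moves achieves this: (3,3) → (2,2) → (1,2) → (2,3) → (3,4) → (3,5) → (2,4) → (1,4).
Since 7 matches the lower bound, it is optimal.

7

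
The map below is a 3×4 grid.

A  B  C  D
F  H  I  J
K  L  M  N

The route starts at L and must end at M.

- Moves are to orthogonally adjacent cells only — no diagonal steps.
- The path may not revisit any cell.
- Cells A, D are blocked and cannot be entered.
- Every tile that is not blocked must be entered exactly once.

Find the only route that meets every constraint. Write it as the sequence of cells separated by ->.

Need to visit all 10 open cells exactly once, starting at L and ending at M.
Cell N has only two open neighbours (J and M), so the path must pass straight through it: one of those is the cell it's entered from and the other is where it exits.
Route from L: left 1 to K, up 1 to F, right 1 to H, up 1 to B, right 1 to C, down 1 to I, right 1 to J, down 1 to N, left 1 to M — 9 moves in all.
Check: all 10 open cells covered.

L -> K -> F -> H -> B -> C -> I -> J -> N -> M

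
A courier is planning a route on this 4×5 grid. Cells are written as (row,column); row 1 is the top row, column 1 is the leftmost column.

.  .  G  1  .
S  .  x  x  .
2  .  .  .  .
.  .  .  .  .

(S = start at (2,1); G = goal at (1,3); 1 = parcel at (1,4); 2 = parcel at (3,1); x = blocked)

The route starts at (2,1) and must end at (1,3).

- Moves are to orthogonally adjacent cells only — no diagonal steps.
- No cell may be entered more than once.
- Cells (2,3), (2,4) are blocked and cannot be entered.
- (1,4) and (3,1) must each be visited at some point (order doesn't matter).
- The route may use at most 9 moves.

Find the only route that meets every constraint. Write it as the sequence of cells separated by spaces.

(2,1) (3,1) (3,2) (3,3) (3,4) (3,5) (2,5) (1,5) (1,4) (1,3)

The 9-move cap with required stops at (1,4), (3,1) leaves no slack for detours.
Route from (2,1): down to (3,1), 4× right (reaching (3,5)), 2× up (reaching (1,5)), 2× left (reaching (1,3)) — 9 moves in all.
Check: all required cells visited; 9 ≤ 9 moves.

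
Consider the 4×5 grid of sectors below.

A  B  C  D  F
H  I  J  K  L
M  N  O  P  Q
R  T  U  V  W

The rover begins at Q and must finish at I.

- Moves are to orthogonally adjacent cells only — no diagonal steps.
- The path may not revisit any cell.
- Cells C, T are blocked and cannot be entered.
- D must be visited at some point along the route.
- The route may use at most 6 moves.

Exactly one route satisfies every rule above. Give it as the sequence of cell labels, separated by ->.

Q -> L -> F -> D -> K -> J -> I

The budget equals the shortest possible length, so every move has to be on a shortest route through the required cells.
Route from Q: up 2 to F, left 1 to D, down 1 to K, left 2 to I — 6 moves in all.
Check: all required cells visited; 6 ≤ 6 moves.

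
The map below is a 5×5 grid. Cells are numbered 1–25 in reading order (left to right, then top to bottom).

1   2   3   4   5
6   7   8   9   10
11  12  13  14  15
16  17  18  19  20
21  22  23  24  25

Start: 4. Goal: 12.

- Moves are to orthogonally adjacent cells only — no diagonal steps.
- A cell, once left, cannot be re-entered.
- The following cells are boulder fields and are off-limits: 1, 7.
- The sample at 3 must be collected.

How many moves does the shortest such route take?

4

Any route passes through 3 somewhere between 4 and 12. Summing Manhattan distances along the two legs (4 → 3 → 12) gives a lower bound of 1 + 3 = 4 moves.
A route of 4 moves achieves this: 4 → 3 → 8 → 13 → 12.
Since 4 matches the lower bound, it is optimal.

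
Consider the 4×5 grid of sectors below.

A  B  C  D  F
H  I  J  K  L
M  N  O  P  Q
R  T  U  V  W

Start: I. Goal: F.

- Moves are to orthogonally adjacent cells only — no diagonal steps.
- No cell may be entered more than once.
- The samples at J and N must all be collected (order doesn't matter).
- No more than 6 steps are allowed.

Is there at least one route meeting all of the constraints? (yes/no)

yes

One route that works: I → N → O → J → C → D → F.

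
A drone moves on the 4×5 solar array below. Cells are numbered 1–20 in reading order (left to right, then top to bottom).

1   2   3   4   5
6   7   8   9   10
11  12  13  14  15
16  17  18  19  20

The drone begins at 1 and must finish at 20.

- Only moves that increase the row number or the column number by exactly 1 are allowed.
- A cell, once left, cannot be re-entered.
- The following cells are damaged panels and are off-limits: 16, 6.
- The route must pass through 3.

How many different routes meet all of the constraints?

A right/down-only route from 1 to 20 makes exactly 3 down-moves and 4 right-moves in some order.
With no other constraints that would be C(7,3) = 35 routes.
Split at 3 and multiply the segment counts (each segment already excludes blocked cells): 1→3: 1; 3→20: 10; product = 10.
That gives 10 routes.

10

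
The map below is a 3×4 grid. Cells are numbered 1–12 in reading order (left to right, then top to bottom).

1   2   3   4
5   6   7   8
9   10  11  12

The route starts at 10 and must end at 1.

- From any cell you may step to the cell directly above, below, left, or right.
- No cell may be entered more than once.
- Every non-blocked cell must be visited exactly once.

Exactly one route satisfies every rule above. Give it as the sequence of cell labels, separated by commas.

Need to visit all 12 open cells exactly once, starting at 10 and ending at 1.
Cell 9 has only two open neighbours (5 and 10), so the path must pass straight through it: one of those is the cell it's entered from and the other is where it exits.
Route from 10: left 1 to 9, up 1 to 5, right 2 to 7, down 1 to 11, right 1 to 12, up 2 to 4, left 3 to 1 — 11 moves in all.
Check: all 12 open cells covered.

10, 9, 5, 6, 7, 11, 12, 8, 4, 3, 2, 1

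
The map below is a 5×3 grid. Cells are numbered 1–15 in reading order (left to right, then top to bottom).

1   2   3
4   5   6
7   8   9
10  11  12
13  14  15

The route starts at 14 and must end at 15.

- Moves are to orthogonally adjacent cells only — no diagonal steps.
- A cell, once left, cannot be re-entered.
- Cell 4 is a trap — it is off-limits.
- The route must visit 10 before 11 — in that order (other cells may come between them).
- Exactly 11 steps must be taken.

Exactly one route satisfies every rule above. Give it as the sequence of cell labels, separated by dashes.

14 - 13 - 10 - 11 - 8 - 5 - 2 - 3 - 6 - 9 - 12 - 15

The waypoints must appear in the order 10, 11, with no cell reused.
Route from 14: left to 13, up to 10, right to 11, 3× up (reaching 2), right to 3, 4× down (reaching 15) — 11 moves in all.
Check: order respected (10 at step 2, 11 at step 3); 11 moves as required.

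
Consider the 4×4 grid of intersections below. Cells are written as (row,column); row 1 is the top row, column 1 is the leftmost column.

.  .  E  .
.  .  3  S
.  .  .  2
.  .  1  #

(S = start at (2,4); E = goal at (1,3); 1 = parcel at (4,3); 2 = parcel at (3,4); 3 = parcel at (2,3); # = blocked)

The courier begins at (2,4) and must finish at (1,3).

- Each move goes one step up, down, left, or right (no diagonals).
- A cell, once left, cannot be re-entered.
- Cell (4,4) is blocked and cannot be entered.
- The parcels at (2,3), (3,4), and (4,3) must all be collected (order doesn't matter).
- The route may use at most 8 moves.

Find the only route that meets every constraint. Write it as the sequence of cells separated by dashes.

(2,4) - (3,4) - (3,3) - (4,3) - (4,2) - (3,2) - (2,2) - (2,3) - (1,3)

The budget equals the shortest possible length, so every move has to be on a shortest route through the required cells.
Route from (2,4): down 1 to (3,4), left 1 to (3,3), down 1 to (4,3), left 1 to (4,2), up 2 to (2,2), right 1 to (2,3), up 1 to (1,3) — 8 moves in all.
Check: all required cells visited; 8 ≤ 8 moves.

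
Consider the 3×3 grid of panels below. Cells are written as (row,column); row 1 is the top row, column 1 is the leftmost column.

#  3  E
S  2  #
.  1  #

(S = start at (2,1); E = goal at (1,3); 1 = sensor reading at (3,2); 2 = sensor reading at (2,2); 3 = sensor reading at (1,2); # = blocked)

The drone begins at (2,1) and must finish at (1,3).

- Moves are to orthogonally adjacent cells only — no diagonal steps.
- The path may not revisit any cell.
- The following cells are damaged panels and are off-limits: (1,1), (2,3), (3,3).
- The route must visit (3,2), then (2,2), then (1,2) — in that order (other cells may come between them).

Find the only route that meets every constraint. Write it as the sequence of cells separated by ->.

The waypoints must appear in the order (3,2), (2,2), (1,2), with no cell reused.
Route from (2,1): down to (3,1), right to (3,2), 2× up (reaching (1,2)), right to (1,3) — 5 moves in all.
Check: order respected (1 at step 2, 2 at step 3, 3 at step 4).

(2,1) -> (3,1) -> (3,2) -> (2,2) -> (1,2) -> (1,3)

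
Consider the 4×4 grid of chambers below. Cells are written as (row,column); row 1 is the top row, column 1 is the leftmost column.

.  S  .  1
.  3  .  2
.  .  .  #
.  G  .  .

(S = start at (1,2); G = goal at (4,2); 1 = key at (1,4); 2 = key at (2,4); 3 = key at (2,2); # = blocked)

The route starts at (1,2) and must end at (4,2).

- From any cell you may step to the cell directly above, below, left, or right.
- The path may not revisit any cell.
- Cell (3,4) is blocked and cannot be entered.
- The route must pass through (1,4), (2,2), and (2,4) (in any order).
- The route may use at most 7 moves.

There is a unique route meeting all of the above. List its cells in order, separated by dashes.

(1,2) - (1,3) - (1,4) - (2,4) - (2,3) - (2,2) - (3,2) - (4,2)

The 7-move cap with required stops at (1,4), (2,2), (2,4) leaves no slack for detours.
Route from (1,2): 2× right (reaching (1,4)), down to (2,4), 2× left (reaching (2,2)), 2× down (reaching (4,2)) — 7 moves in all.
Check: all required cells visited; 7 ≤ 7 moves.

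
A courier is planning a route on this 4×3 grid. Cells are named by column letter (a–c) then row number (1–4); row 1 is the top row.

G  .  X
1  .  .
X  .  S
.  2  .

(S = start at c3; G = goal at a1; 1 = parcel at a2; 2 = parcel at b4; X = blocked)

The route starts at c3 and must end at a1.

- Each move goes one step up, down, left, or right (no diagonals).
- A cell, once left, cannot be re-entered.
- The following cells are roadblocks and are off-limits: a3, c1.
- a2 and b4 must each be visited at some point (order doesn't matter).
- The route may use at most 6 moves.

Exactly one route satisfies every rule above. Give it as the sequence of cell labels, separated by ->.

Any route must reach a2 and b4 and still end at a1 within 6 moves, so the order of the required stops is forced.
Route from c3: down 1 to c4, left 1 to b4, up 2 to b2, left 1 to a2, up 1 to a1 — 6 moves in all.
Check: all required cells visited; 6 ≤ 6 moves.

c3 -> c4 -> b4 -> b3 -> b2 -> a2 -> a1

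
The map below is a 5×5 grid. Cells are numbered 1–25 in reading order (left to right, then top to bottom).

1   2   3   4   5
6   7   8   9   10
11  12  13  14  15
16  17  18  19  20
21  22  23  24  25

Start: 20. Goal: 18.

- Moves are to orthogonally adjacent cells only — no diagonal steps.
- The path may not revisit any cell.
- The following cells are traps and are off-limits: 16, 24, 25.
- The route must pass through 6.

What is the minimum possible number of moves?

Any route passes through 6 somewhere between 20 and 18. Summing Manhattan distances along the two legs (20 → 6 → 18) gives a lower bound of 6 + 4 = 10 moves.
A route of 10 moves achieves this: 20 → 15 → 10 → 9 → 8 → 7 → 6 → 11 → 12 → 17 → 18.
Since 10 matches the lower bound, it is optimal.

10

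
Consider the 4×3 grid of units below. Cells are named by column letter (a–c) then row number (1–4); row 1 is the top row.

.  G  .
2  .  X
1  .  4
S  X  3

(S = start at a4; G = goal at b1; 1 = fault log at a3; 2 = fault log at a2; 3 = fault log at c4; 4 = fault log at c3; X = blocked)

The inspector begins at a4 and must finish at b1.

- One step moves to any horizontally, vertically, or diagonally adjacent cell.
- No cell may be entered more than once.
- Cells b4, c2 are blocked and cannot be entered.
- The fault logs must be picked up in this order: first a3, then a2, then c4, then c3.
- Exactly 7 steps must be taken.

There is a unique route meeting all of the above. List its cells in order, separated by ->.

a4 -> a3 -> a2 -> b3 -> c4 -> c3 -> b2 -> b1

The waypoints must appear in the order a3, a2, c4, c3, with no cell reused.
Route from a4: up 2 to a2, down-right 2 to c4, up 1 to c3, up-left 1 to b2, up 1 to b1 — 7 moves in all.
Check: order respected (1 at step 1, 2 at step 2, 3 at step 4, 4 at step 5); 7 moves as required.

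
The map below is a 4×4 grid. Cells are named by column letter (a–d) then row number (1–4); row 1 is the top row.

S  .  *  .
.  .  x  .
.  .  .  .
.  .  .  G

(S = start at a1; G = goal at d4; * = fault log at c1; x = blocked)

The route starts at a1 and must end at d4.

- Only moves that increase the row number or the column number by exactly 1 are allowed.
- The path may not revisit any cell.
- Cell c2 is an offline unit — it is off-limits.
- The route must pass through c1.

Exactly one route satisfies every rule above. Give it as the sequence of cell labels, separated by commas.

a1, b1, c1, d1, d2, d3, d4

Moves only go right or down, so the column and row indices never decrease.
Route from a1: right 3 to d1, down 3 to d4 — 6 moves in all.
Check: all required cells visited.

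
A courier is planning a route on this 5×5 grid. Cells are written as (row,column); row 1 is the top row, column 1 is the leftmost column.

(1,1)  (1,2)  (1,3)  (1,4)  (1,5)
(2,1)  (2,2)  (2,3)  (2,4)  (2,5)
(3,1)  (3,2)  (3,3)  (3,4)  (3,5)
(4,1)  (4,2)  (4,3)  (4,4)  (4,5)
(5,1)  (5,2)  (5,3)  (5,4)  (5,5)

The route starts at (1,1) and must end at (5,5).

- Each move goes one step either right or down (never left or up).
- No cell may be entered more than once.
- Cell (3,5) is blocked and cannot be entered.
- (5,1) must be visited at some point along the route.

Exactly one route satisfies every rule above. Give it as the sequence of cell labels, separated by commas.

Moves only go right or down, so the column and row indices never decrease.
Route from (1,1): down 4 to (5,1), right 4 to (5,5) — 8 moves in all.
Check: all required cells visited.

(1,1), (2,1), (3,1), (4,1), (5,1), (5,2), (5,3), (5,4), (5,5)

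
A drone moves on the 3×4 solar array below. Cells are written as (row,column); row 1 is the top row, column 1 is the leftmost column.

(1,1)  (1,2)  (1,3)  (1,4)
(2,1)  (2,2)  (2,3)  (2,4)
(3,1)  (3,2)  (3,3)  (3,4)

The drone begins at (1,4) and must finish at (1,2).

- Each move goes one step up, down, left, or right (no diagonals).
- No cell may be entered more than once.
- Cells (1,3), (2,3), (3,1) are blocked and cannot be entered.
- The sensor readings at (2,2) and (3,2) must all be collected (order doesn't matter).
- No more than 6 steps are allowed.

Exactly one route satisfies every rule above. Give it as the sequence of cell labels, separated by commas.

Any route must reach (2,2) and (3,2) and still end at (1,2) within 6 moves, so the order of the required stops is forced.
Route from (1,4): 2× down (reaching (3,4)), 2× left (reaching (3,2)), 2× up (reaching (1,2)) — 6 moves in all.
Check: all required cells visited; 6 ≤ 6 moves.

(1,4), (2,4), (3,4), (3,3), (3,2), (2,2), (1,2)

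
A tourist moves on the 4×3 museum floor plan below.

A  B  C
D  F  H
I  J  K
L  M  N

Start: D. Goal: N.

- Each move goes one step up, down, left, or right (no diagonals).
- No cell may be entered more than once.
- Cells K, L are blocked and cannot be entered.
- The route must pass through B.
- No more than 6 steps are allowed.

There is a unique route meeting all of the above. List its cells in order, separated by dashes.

Any route must reach B and still end at N within 6 moves, so the order of the required stops is forced.
Route from D: up 1 to A, right 1 to B, down 3 to M, right 1 to N — 6 moves in all.
Check: all required cells visited; 6 ≤ 6 moves.

D - A - B - F - J - M - N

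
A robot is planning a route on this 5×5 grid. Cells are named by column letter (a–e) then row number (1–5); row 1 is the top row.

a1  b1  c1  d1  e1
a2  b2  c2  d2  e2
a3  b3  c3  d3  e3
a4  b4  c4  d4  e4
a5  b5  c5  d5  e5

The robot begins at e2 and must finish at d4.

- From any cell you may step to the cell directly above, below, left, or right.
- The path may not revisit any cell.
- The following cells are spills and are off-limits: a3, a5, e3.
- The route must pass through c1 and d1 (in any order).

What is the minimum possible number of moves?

7

Any route passes through c1 and d1 in some order between e2 and d4. Summing Manhattan distances along each leg and taking the cheapest ordering (e2 → c1 → d1 → d4) gives a lower bound of 3 + 1 + 3 = 7 moves.
A route of 7 moves achieves this: e2 → e1 → d1 → c1 → c2 → c3 → c4 → d4.
Since 7 matches the lower bound, it is optimal.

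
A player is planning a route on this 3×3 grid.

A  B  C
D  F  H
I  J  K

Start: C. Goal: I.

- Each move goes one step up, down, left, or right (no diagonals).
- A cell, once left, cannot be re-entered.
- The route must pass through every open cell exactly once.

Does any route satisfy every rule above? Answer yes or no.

One route that works: C → H → K → J → F → B → A → D → I.

yes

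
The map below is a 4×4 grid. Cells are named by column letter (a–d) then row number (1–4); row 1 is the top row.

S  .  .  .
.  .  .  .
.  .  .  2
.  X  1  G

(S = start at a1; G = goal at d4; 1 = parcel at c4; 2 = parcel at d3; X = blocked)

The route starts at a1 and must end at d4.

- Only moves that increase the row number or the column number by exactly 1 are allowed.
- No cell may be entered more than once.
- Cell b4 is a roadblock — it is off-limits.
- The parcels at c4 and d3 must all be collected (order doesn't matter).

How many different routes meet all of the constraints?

0

A right/down-only route from a1 to d4 makes exactly 3 down-moves and 3 right-moves in some order.
With no other constraints that would be C(6,3) = 20 routes.
c4 is below but to the left of d3: going d3 → c4 would need a leftward move and c4 → d3 an upward move, so no right/down-only route can visit both required cells.
No route satisfies every constraint, so the count is 0.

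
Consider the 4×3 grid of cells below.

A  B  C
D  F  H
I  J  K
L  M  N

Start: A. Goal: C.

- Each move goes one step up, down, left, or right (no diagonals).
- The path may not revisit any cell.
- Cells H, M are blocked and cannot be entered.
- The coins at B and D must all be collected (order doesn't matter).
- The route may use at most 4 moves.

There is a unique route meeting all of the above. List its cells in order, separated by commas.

The budget equals the shortest possible length, so every move has to be on a shortest route through the required cells.
Route from A: down 1 to D, right 1 to F, up 1 to B, right 1 to C — 4 moves in all.
Check: all required cells visited; 4 ≤ 4 moves.

A, D, F, B, C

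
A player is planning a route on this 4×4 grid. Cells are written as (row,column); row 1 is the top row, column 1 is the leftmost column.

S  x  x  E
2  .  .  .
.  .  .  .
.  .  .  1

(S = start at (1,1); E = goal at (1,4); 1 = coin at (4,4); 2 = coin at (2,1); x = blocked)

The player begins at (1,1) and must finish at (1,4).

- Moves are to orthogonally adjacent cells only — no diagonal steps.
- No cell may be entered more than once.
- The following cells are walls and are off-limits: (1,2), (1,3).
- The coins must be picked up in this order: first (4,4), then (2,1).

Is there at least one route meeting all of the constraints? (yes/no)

no

Ignoring the required order, 17 revisit-free routes from (1,1) to (1,4) pass through all of (4,4) and (2,1); the waypoint orders that occur are (2,1) → (4,4) (17) — never (4,4) → (2,1).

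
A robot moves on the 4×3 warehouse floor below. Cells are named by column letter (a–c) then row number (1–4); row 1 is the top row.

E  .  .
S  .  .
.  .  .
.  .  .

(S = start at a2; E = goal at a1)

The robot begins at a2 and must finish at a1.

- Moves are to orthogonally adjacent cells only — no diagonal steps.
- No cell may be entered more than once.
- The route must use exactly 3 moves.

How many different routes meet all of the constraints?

1

Need simple routes of exactly 3 moves from a2 to a1 (Manhattan distance 1, so 1 moves are spent on a detour and 1 undoing it).
Enumerating: a2 b2 b1 a1.
That gives 1 route.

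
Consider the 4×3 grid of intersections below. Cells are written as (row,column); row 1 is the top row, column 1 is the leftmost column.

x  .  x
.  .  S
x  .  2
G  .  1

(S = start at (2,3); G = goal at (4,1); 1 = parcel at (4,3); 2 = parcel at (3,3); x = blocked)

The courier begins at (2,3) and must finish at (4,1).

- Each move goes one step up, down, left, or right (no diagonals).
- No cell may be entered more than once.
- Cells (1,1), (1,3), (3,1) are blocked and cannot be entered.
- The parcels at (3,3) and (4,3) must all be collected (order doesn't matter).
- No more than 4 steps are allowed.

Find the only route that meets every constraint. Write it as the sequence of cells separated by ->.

(2,3) -> (3,3) -> (4,3) -> (4,2) -> (4,1)

The budget equals the shortest possible length, so every move has to be on a shortest route through the required cells.
Route from (2,3): 2× down (reaching (4,3)), 2× left (reaching (4,1)) — 4 moves in all.
Check: all required cells visited; 4 ≤ 4 moves.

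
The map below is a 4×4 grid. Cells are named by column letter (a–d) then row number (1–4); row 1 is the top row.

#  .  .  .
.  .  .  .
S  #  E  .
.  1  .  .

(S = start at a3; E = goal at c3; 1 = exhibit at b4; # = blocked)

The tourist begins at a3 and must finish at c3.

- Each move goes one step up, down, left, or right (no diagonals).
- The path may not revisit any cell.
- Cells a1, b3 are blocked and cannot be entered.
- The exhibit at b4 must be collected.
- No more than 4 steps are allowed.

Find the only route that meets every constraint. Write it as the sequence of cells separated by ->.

a3 -> a4 -> b4 -> c4 -> c3

Any route must reach b4 and still end at c3 within 4 moves, so the order of the required stops is forced.
Route from a3: down 1 to a4, right 2 to c4, up 1 to c3 — 4 moves in all.
Check: all required cells visited; 4 ≤ 4 moves.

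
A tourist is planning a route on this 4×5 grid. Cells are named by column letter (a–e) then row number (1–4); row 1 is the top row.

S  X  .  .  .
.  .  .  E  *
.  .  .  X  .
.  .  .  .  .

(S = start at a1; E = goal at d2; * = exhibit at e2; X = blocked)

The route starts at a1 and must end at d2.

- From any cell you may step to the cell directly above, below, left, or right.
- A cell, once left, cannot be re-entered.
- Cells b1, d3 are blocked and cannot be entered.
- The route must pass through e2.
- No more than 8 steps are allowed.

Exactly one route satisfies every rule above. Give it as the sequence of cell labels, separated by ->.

a1 -> a2 -> b2 -> c2 -> c1 -> d1 -> e1 -> e2 -> d2

Any route must reach e2 and still end at d2 within 8 moves, so the order of the required stops is forced.
Route from a1: down 1 to a2, right 2 to c2, up 1 to c1, right 2 to e1, down 1 to e2, left 1 to d2 — 8 moves in all.
Check: all required cells visited; 8 ≤ 8 moves.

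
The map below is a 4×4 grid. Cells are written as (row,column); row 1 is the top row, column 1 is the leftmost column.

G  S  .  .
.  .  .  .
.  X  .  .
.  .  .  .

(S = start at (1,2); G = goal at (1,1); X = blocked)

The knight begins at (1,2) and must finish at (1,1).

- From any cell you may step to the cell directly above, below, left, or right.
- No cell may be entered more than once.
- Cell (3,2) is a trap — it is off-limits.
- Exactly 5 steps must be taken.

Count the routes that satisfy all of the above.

Need simple routes of exactly 5 moves from (1,2) to (1,1) (Manhattan distance 1, so 2 moves are spent on a detour and 2 undoing it).
Enumerating: (1,2) (1,3) (2,3) (2,2) (2,1) (1,1).
That gives 1 route.

1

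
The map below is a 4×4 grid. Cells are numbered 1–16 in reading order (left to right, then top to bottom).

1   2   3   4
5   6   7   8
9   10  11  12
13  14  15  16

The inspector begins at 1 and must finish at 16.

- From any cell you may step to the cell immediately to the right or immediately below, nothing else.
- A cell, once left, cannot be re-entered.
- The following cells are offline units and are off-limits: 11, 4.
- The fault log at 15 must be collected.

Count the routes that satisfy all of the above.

A right/down-only route from 1 to 16 makes exactly 3 down-moves and 3 right-moves in some order.
With no other constraints that would be C(6,3) = 20 routes.
Split at 15 and multiply the segment counts (each segment already excludes blocked cells): 1→15: 4; 15→16: 1; product = 4.
That gives 4 routes.

4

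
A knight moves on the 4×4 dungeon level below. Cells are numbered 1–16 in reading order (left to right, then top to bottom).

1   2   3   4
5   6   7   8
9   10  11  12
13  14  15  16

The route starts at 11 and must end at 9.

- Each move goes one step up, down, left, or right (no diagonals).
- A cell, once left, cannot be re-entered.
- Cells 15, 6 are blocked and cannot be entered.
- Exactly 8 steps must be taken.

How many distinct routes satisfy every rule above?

3

Need simple routes of exactly 8 moves from 11 to 9 (Manhattan distance 2, so 3 moves are spent on a detour and 3 undoing it).
Enumerating: 11 7 8 4 3 2 1 5 9 | 11 12 8 4 3 2 1 5 9 | 11 12 8 7 3 2 1 5 9.
That gives 3 routes.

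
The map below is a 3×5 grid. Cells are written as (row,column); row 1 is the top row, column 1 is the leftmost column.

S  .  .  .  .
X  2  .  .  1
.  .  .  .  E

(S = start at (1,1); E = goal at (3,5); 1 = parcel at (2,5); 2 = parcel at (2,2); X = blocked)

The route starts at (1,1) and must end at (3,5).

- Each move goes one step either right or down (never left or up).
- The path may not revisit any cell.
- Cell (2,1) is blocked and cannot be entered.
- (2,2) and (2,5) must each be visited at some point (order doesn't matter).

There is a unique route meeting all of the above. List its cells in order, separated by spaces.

Moves only go right or down, so the column and row indices never decrease.
Route from (1,1): right to (1,2), down to (2,2), 3× right (reaching (2,5)), down to (3,5) — 6 moves in all.
Check: all required cells visited.

(1,1) (1,2) (2,2) (2,3) (2,4) (2,5) (3,5)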